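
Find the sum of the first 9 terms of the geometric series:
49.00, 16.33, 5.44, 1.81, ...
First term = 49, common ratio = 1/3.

Sₙ = a(1 - rⁿ) / (1 - r)
S_9 = 49(1 - (1/3)^9) / (1 - (1/3))
S_9 = 49(1 - (1/19683)) / (2/3)
S_9 = 482209/6561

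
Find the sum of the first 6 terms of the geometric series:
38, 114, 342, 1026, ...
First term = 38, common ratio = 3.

Sₙ = a(1 - rⁿ) / (1 - r)
S_6 = 38(1 - 3^6) / (1 - 3)
S_6 = 38(1 - 729) / (-2)
S_6 = 13832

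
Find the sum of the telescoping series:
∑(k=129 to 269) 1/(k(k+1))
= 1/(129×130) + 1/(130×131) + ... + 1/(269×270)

Partial fractions: 1/(k(k+1)) = 1/k - 1/(k+1)
The series telescopes:
= (1/129 - 1/130) + (1/130 - 1/131) + ... + (1/269 - 1/270)
= 1/129 - 1/270
= 47/11610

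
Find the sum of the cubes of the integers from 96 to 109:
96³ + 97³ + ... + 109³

Use ∑_{k=1}^{n} k³ = [n(n+1)/2]², then subtract the first 95 terms.
∑_{k=1}^{109} k³ = [109×110/2]² = 5995² = 35940025
∑_{k=1}^{95} k³ = [95×96/2]² = 4560² = 20793600
∑_{k=96}^{109} k³ = 35940025 - 20793600 = 15146425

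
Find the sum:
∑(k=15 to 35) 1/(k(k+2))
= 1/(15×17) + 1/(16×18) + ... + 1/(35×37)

Partial fractions: 1/(k(k+2)) = (1/2)[1/k - 1/(k+2)]
Telescoping leaves the first two and last two terms:
= (1/2)[1/15 + 1/16 - 1/36 - 1/37]
= 1981/53280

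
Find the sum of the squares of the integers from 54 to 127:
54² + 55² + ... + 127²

Use ∑_{k=1}^{n} k² = n(n+1)(2n+1)/6, then subtract the first 53 terms.
∑_{k=1}^{127} k² = 127×128×255/6 = 690880
∑_{k=1}^{53} k² = 53×54×107/6 = 51039
∑_{k=54}^{127} k² = 690880 - 51039 = 639841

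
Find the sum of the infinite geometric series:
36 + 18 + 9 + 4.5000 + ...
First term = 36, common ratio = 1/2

For |r| < 1, S = a / (1 - r)
S = 36 / (1 - (1/2))
S = 36 / (1/2)
S = 72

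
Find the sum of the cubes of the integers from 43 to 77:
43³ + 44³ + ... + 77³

Use ∑_{k=1}^{n} k³ = [n(n+1)/2]², then subtract the first 42 terms.
∑_{k=1}^{77} k³ = [77×78/2]² = 3003² = 9018009
∑_{k=1}^{42} k³ = [42×43/2]² = 903² = 815409
∑_{k=43}^{77} k³ = 9018009 - 815409 = 8202600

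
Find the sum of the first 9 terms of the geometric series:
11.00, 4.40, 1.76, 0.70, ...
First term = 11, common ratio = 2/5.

Sₙ = a(1 - rⁿ) / (1 - r)
S_9 = 11(1 - (2/5)^9) / (1 - (2/5))
S_9 = 11(1 - (512/1953125)) / (3/5)
S_9 = 7159581/390625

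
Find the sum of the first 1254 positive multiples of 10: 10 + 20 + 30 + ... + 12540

Factor out 10: = 10(1 + 2 + ... + 1254) = 10 × n(n+1)/2
= 10 × 1254×1255/2
= 10 × 786885
= 7868850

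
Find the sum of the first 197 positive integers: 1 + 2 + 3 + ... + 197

Formula: ∑k = n(n+1)/2
= 197×198/2
= 39006/2
= 19503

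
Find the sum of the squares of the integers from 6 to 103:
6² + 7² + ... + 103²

Use ∑_{k=1}^{n} k² = n(n+1)(2n+1)/6, then subtract the first 5 terms.
∑_{k=1}^{103} k² = 103×104×207/6 = 369564
∑_{k=1}^{5} k² = 5×6×11/6 = 55
∑_{k=6}^{103} k² = 369564 - 55 = 369509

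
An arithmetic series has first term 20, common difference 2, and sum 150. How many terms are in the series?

Using S = n/2 × [2a + (n-1)d]
150 = n/2 × [2(20) + (n-1)(2)]
150 = n/2 × [40 + 2n - 2]
300 = n × [38 + 2n]
2n² + (38)n - 300 = 0
Discriminant: Δ = (38)² - 4(2)(-300) = 1444 + 2400 = 3844
√Δ = 62
n = [-(38) + √Δ] / (2·2) = (-38 + 62) / 4 = 24 / 4 = 6
(The negative root is discarded since n must be a positive integer.)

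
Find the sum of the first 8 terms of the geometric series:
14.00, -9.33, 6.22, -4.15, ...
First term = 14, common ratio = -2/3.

Sₙ = a(1 - rⁿ) / (1 - r)
S_8 = 14(1 - (-2/3)^8) / (1 - (-2/3))
S_8 = 14(1 - (256/6561)) / (5/3)
S_8 = 17654/2187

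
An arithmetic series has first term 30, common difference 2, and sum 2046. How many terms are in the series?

Using S = n/2 × [2a + (n-1)d]
2046 = n/2 × [2(30) + (n-1)(2)]
2046 = n/2 × [60 + 2n - 2]
4092 = n × [58 + 2n]
2n² + (58)n - 4092 = 0
Discriminant: Δ = (58)² - 4(2)(-4092) = 3364 + 32736 = 36100
√Δ = 190
n = [-(58) + √Δ] / (2·2) = (-58 + 190) / 4 = 132 / 4 = 33
(The negative root is discarded since n must be a positive integer.)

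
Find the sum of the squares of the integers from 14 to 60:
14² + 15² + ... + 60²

Use ∑_{k=1}^{n} k² = n(n+1)(2n+1)/6, then subtract the first 13 terms.
∑_{k=1}^{60} k² = 60×61×121/6 = 73810
∑_{k=1}^{13} k² = 13×14×27/6 = 819
∑_{k=14}^{60} k² = 73810 - 819 = 72991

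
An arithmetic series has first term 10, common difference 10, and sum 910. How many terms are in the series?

Using S = n/2 × [2a + (n-1)d]
910 = n/2 × [2(10) + (n-1)(10)]
910 = n/2 × [20 + 10n - 10]
1820 = n × [10 + 10n]
10n² + (10)n - 1820 = 0
Discriminant: Δ = (10)² - 4(10)(-1820) = 100 + 72800 = 72900
√Δ = 270
n = [-(10) + √Δ] / (2·10) = (-10 + 270) / 20 = 260 / 20 = 13
(The negative root is discarded since n must be a positive integer.)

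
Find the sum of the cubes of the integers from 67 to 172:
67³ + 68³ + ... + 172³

Use ∑_{k=1}^{n} k³ = [n(n+1)/2]², then subtract the first 66 terms.
∑_{k=1}^{172} k³ = [172×173/2]² = 14878² = 221354884
∑_{k=1}^{66} k³ = [66×67/2]² = 2211² = 4888521
∑_{k=67}^{172} k³ = 221354884 - 4888521 = 216466363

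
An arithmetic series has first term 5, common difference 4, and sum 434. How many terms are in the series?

Using S = n/2 × [2a + (n-1)d]
434 = n/2 × [2(5) + (n-1)(4)]
434 = n/2 × [10 + 4n - 4]
868 = n × [6 + 4n]
4n² + (6)n - 868 = 0
Discriminant: Δ = (6)² - 4(4)(-868) = 36 + 13888 = 13924
√Δ = 118
n = [-(6) + √Δ] / (2·4) = (-6 + 118) / 8 = 112 / 8 = 14
(The negative root is discarded since n must be a positive integer.)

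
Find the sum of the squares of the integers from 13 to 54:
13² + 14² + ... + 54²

Use ∑_{k=1}^{n} k² = n(n+1)(2n+1)/6, then subtract the first 12 terms.
∑_{k=1}^{54} k² = 54×55×109/6 = 53955
∑_{k=1}^{12} k² = 12×13×25/6 = 650
∑_{k=13}^{54} k² = 53955 - 650 = 53305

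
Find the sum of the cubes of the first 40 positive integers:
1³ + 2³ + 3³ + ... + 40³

Formula: ∑k³ = [n(n+1)/2]²
= [40×41/2]²
= 820²
= 672400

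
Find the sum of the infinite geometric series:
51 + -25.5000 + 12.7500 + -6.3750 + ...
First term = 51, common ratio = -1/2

For |r| < 1, S = a / (1 - r)
S = 51 / (1 - (-1/2))
S = 51 / (3/2)
S = 34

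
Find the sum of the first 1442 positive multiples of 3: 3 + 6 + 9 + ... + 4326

Factor out 3: = 3(1 + 2 + ... + 1442) = 3 × n(n+1)/2
= 3 × 1442×1443/2
= 3 × 1040403
= 3121209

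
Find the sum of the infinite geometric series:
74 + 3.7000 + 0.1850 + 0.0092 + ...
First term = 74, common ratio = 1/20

For |r| < 1, S = a / (1 - r)
S = 74 / (1 - (1/20))
S = 74 / (19/20)
S = 1480/19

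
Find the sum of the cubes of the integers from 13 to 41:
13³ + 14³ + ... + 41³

Use ∑_{k=1}^{n} k³ = [n(n+1)/2]², then subtract the first 12 terms.
∑_{k=1}^{41} k³ = [41×42/2]² = 861² = 741321
∑_{k=1}^{12} k³ = [12×13/2]² = 78² = 6084
∑_{k=13}^{41} k³ = 741321 - 6084 = 735237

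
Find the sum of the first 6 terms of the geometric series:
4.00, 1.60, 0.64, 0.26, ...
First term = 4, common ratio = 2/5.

Sₙ = a(1 - rⁿ) / (1 - r)
S_6 = 4(1 - (2/5)^6) / (1 - (2/5))
S_6 = 4(1 - (64/15625)) / (3/5)
S_6 = 20748/3125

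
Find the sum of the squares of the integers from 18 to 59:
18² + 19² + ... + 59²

Use ∑_{k=1}^{n} k² = n(n+1)(2n+1)/6, then subtract the first 17 terms.
∑_{k=1}^{59} k² = 59×60×119/6 = 70210
∑_{k=1}^{17} k² = 17×18×35/6 = 1785
∑_{k=18}^{59} k² = 70210 - 1785 = 68425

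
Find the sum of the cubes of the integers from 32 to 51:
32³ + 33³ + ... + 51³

Use ∑_{k=1}^{n} k³ = [n(n+1)/2]², then subtract the first 31 terms.
∑_{k=1}^{51} k³ = [51×52/2]² = 1326² = 1758276
∑_{k=1}^{31} k³ = [31×32/2]² = 496² = 246016
∑_{k=32}^{51} k³ = 1758276 - 246016 = 1512260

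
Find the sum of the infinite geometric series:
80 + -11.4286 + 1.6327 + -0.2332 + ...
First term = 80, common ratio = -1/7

For |r| < 1, S = a / (1 - r)
S = 80 / (1 - (-1/7))
S = 80 / (8/7)
S = 70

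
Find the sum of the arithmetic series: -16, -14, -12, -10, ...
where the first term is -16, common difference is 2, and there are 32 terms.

Sₙ = n/2 × (first + last)
Last term = a + (n-1)d = -16 + (32-1)×2 = 46
S_32 = 32/2 × (-16 + 46)
S_32 = 32/2 × 30 = 480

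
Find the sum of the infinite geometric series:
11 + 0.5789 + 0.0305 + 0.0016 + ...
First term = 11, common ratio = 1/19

For |r| < 1, S = a / (1 - r)
S = 11 / (1 - (1/19))
S = 11 / (18/19)
S = 209/18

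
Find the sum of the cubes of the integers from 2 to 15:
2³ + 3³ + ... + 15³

Use ∑_{k=1}^{n} k³ = [n(n+1)/2]², then subtract the first 1 terms.
∑_{k=1}^{15} k³ = [15×16/2]² = 120² = 14400
∑_{k=1}^{1} k³ = [1×2/2]² = 1² = 1
∑_{k=2}^{15} k³ = 14400 - 1 = 14399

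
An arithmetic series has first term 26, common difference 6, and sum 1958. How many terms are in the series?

Using S = n/2 × [2a + (n-1)d]
1958 = n/2 × [2(26) + (n-1)(6)]
1958 = n/2 × [52 + 6n - 6]
3916 = n × [46 + 6n]
6n² + (46)n - 3916 = 0
Discriminant: Δ = (46)² - 4(6)(-3916) = 2116 + 93984 = 96100
√Δ = 310
n = [-(46) + √Δ] / (2·6) = (-46 + 310) / 12 = 264 / 12 = 22
(The negative root is discarded since n must be a positive integer.)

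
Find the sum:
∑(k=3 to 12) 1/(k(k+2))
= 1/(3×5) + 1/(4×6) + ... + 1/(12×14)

Partial fractions: 1/(k(k+2)) = (1/2)[1/k - 1/(k+2)]
Telescoping leaves the first two and last two terms:
= (1/2)[1/3 + 1/4 - 1/13 - 1/14]
= 475/2184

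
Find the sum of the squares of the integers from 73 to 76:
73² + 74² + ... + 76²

Use ∑_{k=1}^{n} k² = n(n+1)(2n+1)/6, then subtract the first 72 terms.
∑_{k=1}^{76} k² = 76×77×153/6 = 149226
∑_{k=1}^{72} k² = 72×73×145/6 = 127020
∑_{k=73}^{76} k² = 149226 - 127020 = 22206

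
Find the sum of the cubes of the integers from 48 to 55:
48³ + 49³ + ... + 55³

Use ∑_{k=1}^{n} k³ = [n(n+1)/2]², then subtract the first 47 terms.
∑_{k=1}^{55} k³ = [55×56/2]² = 1540² = 2371600
∑_{k=1}^{47} k³ = [47×48/2]² = 1128² = 1272384
∑_{k=48}^{55} k³ = 2371600 - 1272384 = 1099216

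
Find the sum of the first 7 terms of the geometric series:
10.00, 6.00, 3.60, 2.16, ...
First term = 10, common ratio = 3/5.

Sₙ = a(1 - rⁿ) / (1 - r)
S_7 = 10(1 - (3/5)^7) / (1 - (3/5))
S_7 = 10(1 - (2187/78125)) / (2/5)
S_7 = 75938/3125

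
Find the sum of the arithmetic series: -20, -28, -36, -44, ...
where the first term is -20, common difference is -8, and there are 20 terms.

Sₙ = n/2 × (first + last)
Last term = a + (n-1)d = -20 + (20-1)×(-8) = -172
S_20 = 20/2 × (-20 + (-172))
S_20 = 20/2 × (-192) = -1920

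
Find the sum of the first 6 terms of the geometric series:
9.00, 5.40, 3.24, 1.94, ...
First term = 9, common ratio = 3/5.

Sₙ = a(1 - rⁿ) / (1 - r)
S_6 = 9(1 - (3/5)^6) / (1 - (3/5))
S_6 = 9(1 - (729/15625)) / (2/5)
S_6 = 67032/3125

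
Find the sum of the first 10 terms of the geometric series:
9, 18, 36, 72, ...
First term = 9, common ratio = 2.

Sₙ = a(1 - rⁿ) / (1 - r)
S_10 = 9(1 - 2^10) / (1 - 2)
S_10 = 9(1 - 1024) / (-1)
S_10 = 9207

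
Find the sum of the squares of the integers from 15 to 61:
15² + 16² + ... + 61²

Use ∑_{k=1}^{n} k² = n(n+1)(2n+1)/6, then subtract the first 14 terms.
∑_{k=1}^{61} k² = 61×62×123/6 = 77531
∑_{k=1}^{14} k² = 14×15×29/6 = 1015
∑_{k=15}^{61} k² = 77531 - 1015 = 76516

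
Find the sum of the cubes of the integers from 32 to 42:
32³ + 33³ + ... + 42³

Use ∑_{k=1}^{n} k³ = [n(n+1)/2]², then subtract the first 31 terms.
∑_{k=1}^{42} k³ = [42×43/2]² = 903² = 815409
∑_{k=1}^{31} k³ = [31×32/2]² = 496² = 246016
∑_{k=32}^{42} k³ = 815409 - 246016 = 569393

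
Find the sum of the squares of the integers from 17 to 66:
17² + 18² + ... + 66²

Use ∑_{k=1}^{n} k² = n(n+1)(2n+1)/6, then subtract the first 16 terms.
∑_{k=1}^{66} k² = 66×67×133/6 = 98021
∑_{k=1}^{16} k² = 16×17×33/6 = 1496
∑_{k=17}^{66} k² = 98021 - 1496 = 96525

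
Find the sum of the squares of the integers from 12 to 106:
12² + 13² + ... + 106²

Use ∑_{k=1}^{n} k² = n(n+1)(2n+1)/6, then subtract the first 11 terms.
∑_{k=1}^{106} k² = 106×107×213/6 = 402641
∑_{k=1}^{11} k² = 11×12×23/6 = 506
∑_{k=12}^{106} k² = 402641 - 506 = 402135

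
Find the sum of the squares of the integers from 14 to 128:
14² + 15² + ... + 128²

Use ∑_{k=1}^{n} k² = n(n+1)(2n+1)/6, then subtract the first 13 terms.
∑_{k=1}^{128} k² = 128×129×257/6 = 707264
∑_{k=1}^{13} k² = 13×14×27/6 = 819
∑_{k=14}^{128} k² = 707264 - 819 = 706445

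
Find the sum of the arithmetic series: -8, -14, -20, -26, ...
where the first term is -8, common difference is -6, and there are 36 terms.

Sₙ = n/2 × (first + last)
Last term = a + (n-1)d = -8 + (36-1)×(-6) = -218
S_36 = 36/2 × (-8 + (-218))
S_36 = 36/2 × (-226) = -4068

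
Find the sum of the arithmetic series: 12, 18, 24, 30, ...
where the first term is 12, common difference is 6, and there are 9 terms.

Sₙ = n/2 × (first + last)
Last term = a + (n-1)d = 12 + (9-1)×6 = 60
S_9 = 9/2 × (12 + 60)
S_9 = 9/2 × 72 = 324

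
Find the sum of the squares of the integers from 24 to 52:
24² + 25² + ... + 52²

Use ∑_{k=1}^{n} k² = n(n+1)(2n+1)/6, then subtract the first 23 terms.
∑_{k=1}^{52} k² = 52×53×105/6 = 48230
∑_{k=1}^{23} k² = 23×24×47/6 = 4324
∑_{k=24}^{52} k² = 48230 - 4324 = 43906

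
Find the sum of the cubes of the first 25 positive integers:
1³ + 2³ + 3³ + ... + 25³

Formula: ∑k³ = [n(n+1)/2]²
= [25×26/2]²
= 325²
= 105625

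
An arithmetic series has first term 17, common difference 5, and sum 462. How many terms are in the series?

Using S = n/2 × [2a + (n-1)d]
462 = n/2 × [2(17) + (n-1)(5)]
462 = n/2 × [34 + 5n - 5]
924 = n × [29 + 5n]
5n² + (29)n - 924 = 0
Discriminant: Δ = (29)² - 4(5)(-924) = 841 + 18480 = 19321
√Δ = 139
n = [-(29) + √Δ] / (2·5) = (-29 + 139) / 10 = 110 / 10 = 11
(The negative root is discarded since n must be a positive integer.)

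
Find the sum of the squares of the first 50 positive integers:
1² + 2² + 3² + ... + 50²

Formula: ∑k² = n(n+1)(2n+1)/6
= 50×51×101/6
= 257550/6
= 42925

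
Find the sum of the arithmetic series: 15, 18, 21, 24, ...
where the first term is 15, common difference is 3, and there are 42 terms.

Sₙ = n/2 × (first + last)
Last term = a + (n-1)d = 15 + (42-1)×3 = 138
S_42 = 42/2 × (15 + 138)
S_42 = 42/2 × 153 = 3213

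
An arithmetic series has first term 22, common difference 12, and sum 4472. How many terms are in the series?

Using S = n/2 × [2a + (n-1)d]
4472 = n/2 × [2(22) + (n-1)(12)]
4472 = n/2 × [44 + 12n - 12]
8944 = n × [32 + 12n]
12n² + (32)n - 8944 = 0
Discriminant: Δ = (32)² - 4(12)(-8944) = 1024 + 429312 = 430336
√Δ = 656
n = [-(32) + √Δ] / (2·12) = (-32 + 656) / 24 = 624 / 24 = 26
(The negative root is discarded since n must be a positive integer.)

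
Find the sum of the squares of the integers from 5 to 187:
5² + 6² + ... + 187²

Use ∑_{k=1}^{n} k² = n(n+1)(2n+1)/6, then subtract the first 4 terms.
∑_{k=1}^{187} k² = 187×188×375/6 = 2197250
∑_{k=1}^{4} k² = 4×5×9/6 = 30
∑_{k=5}^{187} k² = 2197250 - 30 = 2197220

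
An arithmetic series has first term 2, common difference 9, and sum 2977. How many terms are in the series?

Using S = n/2 × [2a + (n-1)d]
2977 = n/2 × [2(2) + (n-1)(9)]
2977 = n/2 × [4 + 9n - 9]
5954 = n × [-5 + 9n]
9n² + (-5)n - 5954 = 0
Discriminant: Δ = (-5)² - 4(9)(-5954) = 25 + 214344 = 214369
√Δ = 463
n = [-(-5) + √Δ] / (2·9) = (5 + 463) / 18 = 468 / 18 = 26
(The negative root is discarded since n must be a positive integer.)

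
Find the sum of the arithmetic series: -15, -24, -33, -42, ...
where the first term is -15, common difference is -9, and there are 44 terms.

Sₙ = n/2 × (first + last)
Last term = a + (n-1)d = -15 + (44-1)×(-9) = -402
S_44 = 44/2 × (-15 + (-402))
S_44 = 44/2 × (-417) = -9174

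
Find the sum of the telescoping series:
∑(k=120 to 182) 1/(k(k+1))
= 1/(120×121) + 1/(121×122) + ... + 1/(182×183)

Partial fractions: 1/(k(k+1)) = 1/k - 1/(k+1)
The series telescopes:
= (1/120 - 1/121) + (1/121 - 1/122) + ... + (1/182 - 1/183)
= 1/120 - 1/183
= 7/2440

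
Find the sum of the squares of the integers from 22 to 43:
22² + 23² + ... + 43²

Use ∑_{k=1}^{n} k² = n(n+1)(2n+1)/6, then subtract the first 21 terms.
∑_{k=1}^{43} k² = 43×44×87/6 = 27434
∑_{k=1}^{21} k² = 21×22×43/6 = 3311
∑_{k=22}^{43} k² = 27434 - 3311 = 24123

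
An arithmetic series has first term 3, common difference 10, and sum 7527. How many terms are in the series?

Using S = n/2 × [2a + (n-1)d]
7527 = n/2 × [2(3) + (n-1)(10)]
7527 = n/2 × [6 + 10n - 10]
15054 = n × [-4 + 10n]
10n² + (-4)n - 15054 = 0
Discriminant: Δ = (-4)² - 4(10)(-15054) = 16 + 602160 = 602176
√Δ = 776
n = [-(-4) + √Δ] / (2·10) = (4 + 776) / 20 = 780 / 20 = 39
(The negative root is discarded since n must be a positive integer.)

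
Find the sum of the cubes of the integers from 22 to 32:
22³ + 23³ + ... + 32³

Use ∑_{k=1}^{n} k³ = [n(n+1)/2]², then subtract the first 21 terms.
∑_{k=1}^{32} k³ = [32×33/2]² = 528² = 278784
∑_{k=1}^{21} k³ = [21×22/2]² = 231² = 53361
∑_{k=22}^{32} k³ = 278784 - 53361 = 225423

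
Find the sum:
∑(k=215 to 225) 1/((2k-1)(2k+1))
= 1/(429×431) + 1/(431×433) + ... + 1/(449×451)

Partial fractions: 1/((2k-1)(2k+1)) = (1/2)[1/(2k-1) - 1/(2k+1)]
The series telescopes:
= (1/2)[1/429 - 1/451]
= 1/17589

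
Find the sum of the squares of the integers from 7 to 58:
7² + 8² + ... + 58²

Use ∑_{k=1}^{n} k² = n(n+1)(2n+1)/6, then subtract the first 6 terms.
∑_{k=1}^{58} k² = 58×59×117/6 = 66729
∑_{k=1}^{6} k² = 6×7×13/6 = 91
∑_{k=7}^{58} k² = 66729 - 91 = 66638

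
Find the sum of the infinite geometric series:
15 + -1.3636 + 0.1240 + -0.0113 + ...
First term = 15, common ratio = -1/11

For |r| < 1, S = a / (1 - r)
S = 15 / (1 - (-1/11))
S = 15 / (12/11)
S = 55/4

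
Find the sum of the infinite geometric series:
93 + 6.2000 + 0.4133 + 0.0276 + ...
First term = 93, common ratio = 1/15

For |r| < 1, S = a / (1 - r)
S = 93 / (1 - (1/15))
S = 93 / (14/15)
S = 1395/14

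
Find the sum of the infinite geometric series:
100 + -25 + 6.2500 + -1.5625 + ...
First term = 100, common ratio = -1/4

For |r| < 1, S = a / (1 - r)
S = 100 / (1 - (-1/4))
S = 100 / (5/4)
S = 80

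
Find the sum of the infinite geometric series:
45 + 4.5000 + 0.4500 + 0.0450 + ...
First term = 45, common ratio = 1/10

For |r| < 1, S = a / (1 - r)
S = 45 / (1 - (1/10))
S = 45 / (9/10)
S = 50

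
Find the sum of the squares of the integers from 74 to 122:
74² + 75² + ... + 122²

Use ∑_{k=1}^{n} k² = n(n+1)(2n+1)/6, then subtract the first 73 terms.
∑_{k=1}^{122} k² = 122×123×245/6 = 612745
∑_{k=1}^{73} k² = 73×74×147/6 = 132349
∑_{k=74}^{122} k² = 612745 - 132349 = 480396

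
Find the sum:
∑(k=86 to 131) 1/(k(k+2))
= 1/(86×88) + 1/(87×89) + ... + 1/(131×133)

Partial fractions: 1/(k(k+2)) = (1/2)[1/k - 1/(k+2)]
Telescoping leaves the first two and last two terms:
= (1/2)[1/86 + 1/87 - 1/132 - 1/133]
= 58581/14594888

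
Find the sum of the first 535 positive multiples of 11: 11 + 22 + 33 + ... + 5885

Factor out 11: = 11(1 + 2 + ... + 535) = 11 × n(n+1)/2
= 11 × 535×536/2
= 11 × 143380
= 1577180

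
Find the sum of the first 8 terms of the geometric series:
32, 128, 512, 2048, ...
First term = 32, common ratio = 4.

Sₙ = a(1 - rⁿ) / (1 - r)
S_8 = 32(1 - 4^8) / (1 - 4)
S_8 = 32(1 - 65536) / (-3)
S_8 = 699040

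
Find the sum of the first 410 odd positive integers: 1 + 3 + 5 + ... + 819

Sum of first n odd numbers = n²
= 410²
= 168100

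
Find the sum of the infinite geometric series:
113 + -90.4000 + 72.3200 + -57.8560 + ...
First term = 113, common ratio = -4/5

For |r| < 1, S = a / (1 - r)
S = 113 / (1 - (-4/5))
S = 113 / (9/5)
S = 565/9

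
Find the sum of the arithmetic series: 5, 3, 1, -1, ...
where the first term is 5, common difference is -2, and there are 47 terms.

Sₙ = n/2 × (first + last)
Last term = a + (n-1)d = 5 + (47-1)×(-2) = -87
S_47 = 47/2 × (5 + (-87))
S_47 = 47/2 × (-82) = -1927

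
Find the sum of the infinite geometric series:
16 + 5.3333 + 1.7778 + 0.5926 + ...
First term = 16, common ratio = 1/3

For |r| < 1, S = a / (1 - r)
S = 16 / (1 - (1/3))
S = 16 / (2/3)
S = 24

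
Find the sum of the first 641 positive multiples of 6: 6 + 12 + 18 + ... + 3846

Factor out 6: = 6(1 + 2 + ... + 641) = 6 × n(n+1)/2
= 6 × 641×642/2
= 6 × 205761
= 1234566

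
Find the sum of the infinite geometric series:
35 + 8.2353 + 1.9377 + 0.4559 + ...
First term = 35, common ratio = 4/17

For |r| < 1, S = a / (1 - r)
S = 35 / (1 - (4/17))
S = 35 / (13/17)
S = 595/13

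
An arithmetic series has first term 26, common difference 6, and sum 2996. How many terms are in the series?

Using S = n/2 × [2a + (n-1)d]
2996 = n/2 × [2(26) + (n-1)(6)]
2996 = n/2 × [52 + 6n - 6]
5992 = n × [46 + 6n]
6n² + (46)n - 5992 = 0
Discriminant: Δ = (46)² - 4(6)(-5992) = 2116 + 143808 = 145924
√Δ = 382
n = [-(46) + √Δ] / (2·6) = (-46 + 382) / 12 = 336 / 12 = 28
(The negative root is discarded since n must be a positive integer.)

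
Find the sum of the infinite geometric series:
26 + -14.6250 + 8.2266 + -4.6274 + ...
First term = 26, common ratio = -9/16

For |r| < 1, S = a / (1 - r)
S = 26 / (1 - (-9/16))
S = 26 / (25/16)
S = 416/25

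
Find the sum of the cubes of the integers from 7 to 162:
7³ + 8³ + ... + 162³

Use ∑_{k=1}^{n} k³ = [n(n+1)/2]², then subtract the first 6 terms.
∑_{k=1}^{162} k³ = [162×163/2]² = 13203² = 174319209
∑_{k=1}^{6} k³ = [6×7/2]² = 21² = 441
∑_{k=7}^{162} k³ = 174319209 - 441 = 174318768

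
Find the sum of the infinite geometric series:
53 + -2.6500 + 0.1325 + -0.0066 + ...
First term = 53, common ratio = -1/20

For |r| < 1, S = a / (1 - r)
S = 53 / (1 - (-1/20))
S = 53 / (21/20)
S = 1060/21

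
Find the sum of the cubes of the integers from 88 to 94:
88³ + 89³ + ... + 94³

Use ∑_{k=1}^{n} k³ = [n(n+1)/2]², then subtract the first 87 terms.
∑_{k=1}^{94} k³ = [94×95/2]² = 4465² = 19936225
∑_{k=1}^{87} k³ = [87×88/2]² = 3828² = 14653584
∑_{k=88}^{94} k³ = 19936225 - 14653584 = 5282641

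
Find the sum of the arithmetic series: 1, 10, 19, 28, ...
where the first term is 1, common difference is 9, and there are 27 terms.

Sₙ = n/2 × (first + last)
Last term = a + (n-1)d = 1 + (27-1)×9 = 235
S_27 = 27/2 × (1 + 235)
S_27 = 27/2 × 236 = 3186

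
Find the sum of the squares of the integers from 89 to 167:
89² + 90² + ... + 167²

Use ∑_{k=1}^{n} k² = n(n+1)(2n+1)/6, then subtract the first 88 terms.
∑_{k=1}^{167} k² = 167×168×335/6 = 1566460
∑_{k=1}^{88} k² = 88×89×177/6 = 231044
∑_{k=89}^{167} k² = 1566460 - 231044 = 1335416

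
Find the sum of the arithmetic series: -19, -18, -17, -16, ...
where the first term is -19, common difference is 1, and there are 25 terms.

Sₙ = n/2 × (first + last)
Last term = a + (n-1)d = -19 + (25-1)×1 = 5
S_25 = 25/2 × (-19 + 5)
S_25 = 25/2 × (-14) = -175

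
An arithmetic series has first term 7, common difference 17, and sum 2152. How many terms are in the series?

Using S = n/2 × [2a + (n-1)d]
2152 = n/2 × [2(7) + (n-1)(17)]
2152 = n/2 × [14 + 17n - 17]
4304 = n × [-3 + 17n]
17n² + (-3)n - 4304 = 0
Discriminant: Δ = (-3)² - 4(17)(-4304) = 9 + 292672 = 292681
√Δ = 541
n = [-(-3) + √Δ] / (2·17) = (3 + 541) / 34 = 544 / 34 = 16
(The negative root is discarded since n must be a positive integer.)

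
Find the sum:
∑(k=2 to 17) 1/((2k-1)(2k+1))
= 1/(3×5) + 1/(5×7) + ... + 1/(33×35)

Partial fractions: 1/((2k-1)(2k+1)) = (1/2)[1/(2k-1) - 1/(2k+1)]
The series telescopes:
= (1/2)[1/3 - 1/35]
= 16/105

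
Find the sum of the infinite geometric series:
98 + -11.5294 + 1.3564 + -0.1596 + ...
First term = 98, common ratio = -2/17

For |r| < 1, S = a / (1 - r)
S = 98 / (1 - (-2/17))
S = 98 / (19/17)
S = 1666/19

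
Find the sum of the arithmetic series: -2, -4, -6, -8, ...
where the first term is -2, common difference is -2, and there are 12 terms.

Sₙ = n/2 × (first + last)
Last term = a + (n-1)d = -2 + (12-1)×(-2) = -24
S_12 = 12/2 × (-2 + (-24))
S_12 = 12/2 × (-26) = -156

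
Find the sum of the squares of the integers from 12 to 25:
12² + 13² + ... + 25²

Use ∑_{k=1}^{n} k² = n(n+1)(2n+1)/6, then subtract the first 11 terms.
∑_{k=1}^{25} k² = 25×26×51/6 = 5525
∑_{k=1}^{11} k² = 11×12×23/6 = 506
∑_{k=12}^{25} k² = 5525 - 506 = 5019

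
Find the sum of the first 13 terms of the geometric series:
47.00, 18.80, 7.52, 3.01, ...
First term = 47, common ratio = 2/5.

Sₙ = a(1 - rⁿ) / (1 - r)
S_13 = 47(1 - (2/5)^13) / (1 - (2/5))
S_13 = 47(1 - (8192/1220703125)) / (3/5)
S_13 = 19124220617/244140625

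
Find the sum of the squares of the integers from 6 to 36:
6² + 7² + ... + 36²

Use ∑_{k=1}^{n} k² = n(n+1)(2n+1)/6, then subtract the first 5 terms.
∑_{k=1}^{36} k² = 36×37×73/6 = 16206
∑_{k=1}^{5} k² = 5×6×11/6 = 55
∑_{k=6}^{36} k² = 16206 - 55 = 16151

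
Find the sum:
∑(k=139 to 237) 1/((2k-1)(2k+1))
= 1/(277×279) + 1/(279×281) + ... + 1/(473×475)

Partial fractions: 1/((2k-1)(2k+1)) = (1/2)[1/(2k-1) - 1/(2k+1)]
The series telescopes:
= (1/2)[1/277 - 1/475]
= 99/131575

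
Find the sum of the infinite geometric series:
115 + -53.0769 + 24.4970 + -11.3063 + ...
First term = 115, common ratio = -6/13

For |r| < 1, S = a / (1 - r)
S = 115 / (1 - (-6/13))
S = 115 / (19/13)
S = 1495/19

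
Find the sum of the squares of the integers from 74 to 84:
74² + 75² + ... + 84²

Use ∑_{k=1}^{n} k² = n(n+1)(2n+1)/6, then subtract the first 73 terms.
∑_{k=1}^{84} k² = 84×85×169/6 = 201110
∑_{k=1}^{73} k² = 73×74×147/6 = 132349
∑_{k=74}^{84} k² = 201110 - 132349 = 68761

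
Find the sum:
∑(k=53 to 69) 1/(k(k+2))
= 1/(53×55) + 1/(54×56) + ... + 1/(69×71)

Partial fractions: 1/(k(k+2)) = (1/2)[1/k - 1/(k+2)]
Telescoping leaves the first two and last two terms:
= (1/2)[1/53 + 1/54 - 1/70 - 1/71]
= 16031/3556035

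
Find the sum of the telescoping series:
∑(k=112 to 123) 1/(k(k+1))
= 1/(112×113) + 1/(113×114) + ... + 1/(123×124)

Partial fractions: 1/(k(k+1)) = 1/k - 1/(k+1)
The series telescopes:
= (1/112 - 1/113) + (1/113 - 1/114) + ... + (1/123 - 1/124)
= 1/112 - 1/124
= 3/3472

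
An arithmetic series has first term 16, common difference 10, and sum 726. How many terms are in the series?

Using S = n/2 × [2a + (n-1)d]
726 = n/2 × [2(16) + (n-1)(10)]
726 = n/2 × [32 + 10n - 10]
1452 = n × [22 + 10n]
10n² + (22)n - 1452 = 0
Discriminant: Δ = (22)² - 4(10)(-1452) = 484 + 58080 = 58564
√Δ = 242
n = [-(22) + √Δ] / (2·10) = (-22 + 242) / 20 = 220 / 20 = 11
(The negative root is discarded since n must be a positive integer.)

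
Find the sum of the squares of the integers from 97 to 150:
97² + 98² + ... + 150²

Use ∑_{k=1}^{n} k² = n(n+1)(2n+1)/6, then subtract the first 96 terms.
∑_{k=1}^{150} k² = 150×151×301/6 = 1136275
∑_{k=1}^{96} k² = 96×97×193/6 = 299536
∑_{k=97}^{150} k² = 1136275 - 299536 = 836739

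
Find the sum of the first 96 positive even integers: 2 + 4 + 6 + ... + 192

Sum of first n even numbers = n(n+1)
= 96×97
= 9312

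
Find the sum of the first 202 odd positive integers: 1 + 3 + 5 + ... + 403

Sum of first n odd numbers = n²
= 202²
= 40804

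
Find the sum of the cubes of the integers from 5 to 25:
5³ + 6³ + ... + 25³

Use ∑_{k=1}^{n} k³ = [n(n+1)/2]², then subtract the first 4 terms.
∑_{k=1}^{25} k³ = [25×26/2]² = 325² = 105625
∑_{k=1}^{4} k³ = [4×5/2]² = 10² = 100
∑_{k=5}^{25} k³ = 105625 - 100 = 105525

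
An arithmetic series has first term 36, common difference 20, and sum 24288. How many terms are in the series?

Using S = n/2 × [2a + (n-1)d]
24288 = n/2 × [2(36) + (n-1)(20)]
24288 = n/2 × [72 + 20n - 20]
48576 = n × [52 + 20n]
20n² + (52)n - 48576 = 0
Discriminant: Δ = (52)² - 4(20)(-48576) = 2704 + 3886080 = 3888784
√Δ = 1972
n = [-(52) + √Δ] / (2·20) = (-52 + 1972) / 40 = 1920 / 40 = 48
(The negative root is discarded since n must be a positive integer.)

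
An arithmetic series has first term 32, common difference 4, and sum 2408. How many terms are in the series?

Using S = n/2 × [2a + (n-1)d]
2408 = n/2 × [2(32) + (n-1)(4)]
2408 = n/2 × [64 + 4n - 4]
4816 = n × [60 + 4n]
4n² + (60)n - 4816 = 0
Discriminant: Δ = (60)² - 4(4)(-4816) = 3600 + 77056 = 80656
√Δ = 284
n = [-(60) + √Δ] / (2·4) = (-60 + 284) / 8 = 224 / 8 = 28
(The negative root is discarded since n must be a positive integer.)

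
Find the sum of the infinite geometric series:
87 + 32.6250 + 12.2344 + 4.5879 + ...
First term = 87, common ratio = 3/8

For |r| < 1, S = a / (1 - r)
S = 87 / (1 - (3/8))
S = 87 / (5/8)
S = 696/5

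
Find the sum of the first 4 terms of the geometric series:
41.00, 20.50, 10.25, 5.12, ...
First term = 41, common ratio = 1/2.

Sₙ = a(1 - rⁿ) / (1 - r)
S_4 = 41(1 - (1/2)^4) / (1 - (1/2))
S_4 = 41(1 - (1/16)) / (1/2)
S_4 = 615/8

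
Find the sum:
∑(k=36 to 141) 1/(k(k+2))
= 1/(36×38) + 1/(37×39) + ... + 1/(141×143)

Partial fractions: 1/(k(k+2)) = (1/2)[1/k - 1/(k+2)]
Telescoping leaves the first two and last two terms:
= (1/2)[1/36 + 1/37 - 1/142 - 1/143]
= 551359/27047592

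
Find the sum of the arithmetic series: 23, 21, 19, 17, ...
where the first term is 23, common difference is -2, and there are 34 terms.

Sₙ = n/2 × (first + last)
Last term = a + (n-1)d = 23 + (34-1)×(-2) = -43
S_34 = 34/2 × (23 + (-43))
S_34 = 34/2 × (-20) = -340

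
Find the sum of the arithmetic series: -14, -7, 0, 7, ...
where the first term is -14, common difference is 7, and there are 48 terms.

Sₙ = n/2 × (first + last)
Last term = a + (n-1)d = -14 + (48-1)×7 = 315
S_48 = 48/2 × (-14 + 315)
S_48 = 48/2 × 301 = 7224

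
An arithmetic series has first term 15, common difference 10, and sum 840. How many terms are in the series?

Using S = n/2 × [2a + (n-1)d]
840 = n/2 × [2(15) + (n-1)(10)]
840 = n/2 × [30 + 10n - 10]
1680 = n × [20 + 10n]
10n² + (20)n - 1680 = 0
Discriminant: Δ = (20)² - 4(10)(-1680) = 400 + 67200 = 67600
√Δ = 260
n = [-(20) + √Δ] / (2·10) = (-20 + 260) / 20 = 240 / 20 = 12
(The negative root is discarded since n must be a positive integer.)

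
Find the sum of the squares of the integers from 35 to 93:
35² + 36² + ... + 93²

Use ∑_{k=1}^{n} k² = n(n+1)(2n+1)/6, then subtract the first 34 terms.
∑_{k=1}^{93} k² = 93×94×187/6 = 272459
∑_{k=1}^{34} k² = 34×35×69/6 = 13685
∑_{k=35}^{93} k² = 272459 - 13685 = 258774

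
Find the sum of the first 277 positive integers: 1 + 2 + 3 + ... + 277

Formula: ∑k = n(n+1)/2
= 277×278/2
= 77006/2
= 38503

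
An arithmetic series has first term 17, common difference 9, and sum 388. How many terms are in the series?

Using S = n/2 × [2a + (n-1)d]
388 = n/2 × [2(17) + (n-1)(9)]
388 = n/2 × [34 + 9n - 9]
776 = n × [25 + 9n]
9n² + (25)n - 776 = 0
Discriminant: Δ = (25)² - 4(9)(-776) = 625 + 27936 = 28561
√Δ = 169
n = [-(25) + √Δ] / (2·9) = (-25 + 169) / 18 = 144 / 18 = 8
(The negative root is discarded since n must be a positive integer.)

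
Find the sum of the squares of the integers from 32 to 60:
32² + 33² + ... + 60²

Use ∑_{k=1}^{n} k² = n(n+1)(2n+1)/6, then subtract the first 31 terms.
∑_{k=1}^{60} k² = 60×61×121/6 = 73810
∑_{k=1}^{31} k² = 31×32×63/6 = 10416
∑_{k=32}^{60} k² = 73810 - 10416 = 63394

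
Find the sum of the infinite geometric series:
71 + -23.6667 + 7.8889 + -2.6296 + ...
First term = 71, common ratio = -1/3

For |r| < 1, S = a / (1 - r)
S = 71 / (1 - (-1/3))
S = 71 / (4/3)
S = 213/4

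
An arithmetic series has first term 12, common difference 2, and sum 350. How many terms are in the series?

Using S = n/2 × [2a + (n-1)d]
350 = n/2 × [2(12) + (n-1)(2)]
350 = n/2 × [24 + 2n - 2]
700 = n × [22 + 2n]
2n² + (22)n - 700 = 0
Discriminant: Δ = (22)² - 4(2)(-700) = 484 + 5600 = 6084
√Δ = 78
n = [-(22) + √Δ] / (2·2) = (-22 + 78) / 4 = 56 / 4 = 14
(The negative root is discarded since n must be a positive integer.)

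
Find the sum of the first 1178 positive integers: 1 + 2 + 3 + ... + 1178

Formula: ∑k = n(n+1)/2
= 1178×1179/2
= 1388862/2
= 694431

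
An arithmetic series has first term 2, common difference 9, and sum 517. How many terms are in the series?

Using S = n/2 × [2a + (n-1)d]
517 = n/2 × [2(2) + (n-1)(9)]
517 = n/2 × [4 + 9n - 9]
1034 = n × [-5 + 9n]
9n² + (-5)n - 1034 = 0
Discriminant: Δ = (-5)² - 4(9)(-1034) = 25 + 37224 = 37249
√Δ = 193
n = [-(-5) + √Δ] / (2·9) = (5 + 193) / 18 = 198 / 18 = 11
(The negative root is discarded since n must be a positive integer.)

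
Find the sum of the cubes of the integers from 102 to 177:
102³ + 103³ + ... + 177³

Use ∑_{k=1}^{n} k³ = [n(n+1)/2]², then subtract the first 101 terms.
∑_{k=1}^{177} k³ = [177×178/2]² = 15753² = 248157009
∑_{k=1}^{101} k³ = [101×102/2]² = 5151² = 26532801
∑_{k=102}^{177} k³ = 248157009 - 26532801 = 221624208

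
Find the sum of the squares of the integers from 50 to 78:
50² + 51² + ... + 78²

Use ∑_{k=1}^{n} k² = n(n+1)(2n+1)/6, then subtract the first 49 terms.
∑_{k=1}^{78} k² = 78×79×157/6 = 161239
∑_{k=1}^{49} k² = 49×50×99/6 = 40425
∑_{k=50}^{78} k² = 161239 - 40425 = 120814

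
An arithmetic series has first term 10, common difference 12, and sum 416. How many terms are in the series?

Using S = n/2 × [2a + (n-1)d]
416 = n/2 × [2(10) + (n-1)(12)]
416 = n/2 × [20 + 12n - 12]
832 = n × [8 + 12n]
12n² + (8)n - 832 = 0
Discriminant: Δ = (8)² - 4(12)(-832) = 64 + 39936 = 40000
√Δ = 200
n = [-(8) + √Δ] / (2·12) = (-8 + 200) / 24 = 192 / 24 = 8
(The negative root is discarded since n must be a positive integer.)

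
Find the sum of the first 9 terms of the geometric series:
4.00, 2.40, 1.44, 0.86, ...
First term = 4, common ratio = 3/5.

Sₙ = a(1 - rⁿ) / (1 - r)
S_9 = 4(1 - (3/5)^9) / (1 - (3/5))
S_9 = 4(1 - (19683/1953125)) / (2/5)
S_9 = 3866884/390625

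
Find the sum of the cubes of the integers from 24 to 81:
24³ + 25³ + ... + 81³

Use ∑_{k=1}^{n} k³ = [n(n+1)/2]², then subtract the first 23 terms.
∑_{k=1}^{81} k³ = [81×82/2]² = 3321² = 11029041
∑_{k=1}^{23} k³ = [23×24/2]² = 276² = 76176
∑_{k=24}^{81} k³ = 11029041 - 76176 = 10952865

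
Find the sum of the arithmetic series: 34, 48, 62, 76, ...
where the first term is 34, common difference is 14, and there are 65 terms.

Sₙ = n/2 × (first + last)
Last term = a + (n-1)d = 34 + (65-1)×14 = 930
S_65 = 65/2 × (34 + 930)
S_65 = 65/2 × 964 = 31330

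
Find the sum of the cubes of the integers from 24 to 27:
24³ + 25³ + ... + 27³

Use ∑_{k=1}^{n} k³ = [n(n+1)/2]², then subtract the first 23 terms.
∑_{k=1}^{27} k³ = [27×28/2]² = 378² = 142884
∑_{k=1}^{23} k³ = [23×24/2]² = 276² = 76176
∑_{k=24}^{27} k³ = 142884 - 76176 = 66708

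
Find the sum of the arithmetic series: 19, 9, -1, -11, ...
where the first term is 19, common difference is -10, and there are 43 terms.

Sₙ = n/2 × (first + last)
Last term = a + (n-1)d = 19 + (43-1)×(-10) = -401
S_43 = 43/2 × (19 + (-401))
S_43 = 43/2 × (-382) = -8213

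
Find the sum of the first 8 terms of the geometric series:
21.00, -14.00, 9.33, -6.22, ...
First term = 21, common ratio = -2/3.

Sₙ = a(1 - rⁿ) / (1 - r)
S_8 = 21(1 - (-2/3)^8) / (1 - (-2/3))
S_8 = 21(1 - (256/6561)) / (5/3)
S_8 = 8827/729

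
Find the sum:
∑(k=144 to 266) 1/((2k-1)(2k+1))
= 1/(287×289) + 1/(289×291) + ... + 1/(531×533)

Partial fractions: 1/((2k-1)(2k+1)) = (1/2)[1/(2k-1) - 1/(2k+1)]
The series telescopes:
= (1/2)[1/287 - 1/533]
= 3/3731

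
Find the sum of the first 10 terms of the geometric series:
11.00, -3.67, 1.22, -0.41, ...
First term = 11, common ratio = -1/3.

Sₙ = a(1 - rⁿ) / (1 - r)
S_10 = 11(1 - (-1/3)^10) / (1 - (-1/3))
S_10 = 11(1 - (1/59049)) / (4/3)
S_10 = 162382/19683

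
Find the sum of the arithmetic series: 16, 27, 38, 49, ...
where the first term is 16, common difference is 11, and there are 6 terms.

Sₙ = n/2 × (first + last)
Last term = a + (n-1)d = 16 + (6-1)×11 = 71
S_6 = 6/2 × (16 + 71)
S_6 = 6/2 × 87 = 261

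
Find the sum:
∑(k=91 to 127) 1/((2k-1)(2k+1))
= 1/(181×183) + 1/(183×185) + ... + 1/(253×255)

Partial fractions: 1/((2k-1)(2k+1)) = (1/2)[1/(2k-1) - 1/(2k+1)]
The series telescopes:
= (1/2)[1/181 - 1/255]
= 37/46155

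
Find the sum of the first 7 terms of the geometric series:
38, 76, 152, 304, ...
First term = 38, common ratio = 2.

Sₙ = a(1 - rⁿ) / (1 - r)
S_7 = 38(1 - 2^7) / (1 - 2)
S_7 = 38(1 - 128) / (-1)
S_7 = 4826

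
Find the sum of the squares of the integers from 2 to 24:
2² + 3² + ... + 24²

Use ∑_{k=1}^{n} k² = n(n+1)(2n+1)/6, then subtract the first 1 terms.
∑_{k=1}^{24} k² = 24×25×49/6 = 4900
∑_{k=1}^{1} k² = 1×2×3/6 = 1
∑_{k=2}^{24} k² = 4900 - 1 = 4899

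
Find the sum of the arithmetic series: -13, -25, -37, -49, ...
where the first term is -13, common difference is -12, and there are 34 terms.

Sₙ = n/2 × (first + last)
Last term = a + (n-1)d = -13 + (34-1)×(-12) = -409
S_34 = 34/2 × (-13 + (-409))
S_34 = 34/2 × (-422) = -7174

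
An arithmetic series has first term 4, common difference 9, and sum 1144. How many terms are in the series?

Using S = n/2 × [2a + (n-1)d]
1144 = n/2 × [2(4) + (n-1)(9)]
1144 = n/2 × [8 + 9n - 9]
2288 = n × [-1 + 9n]
9n² + (-1)n - 2288 = 0
Discriminant: Δ = (-1)² - 4(9)(-2288) = 1 + 82368 = 82369
√Δ = 287
n = [-(-1) + √Δ] / (2·9) = (1 + 287) / 18 = 288 / 18 = 16
(The negative root is discarded since n must be a positive integer.)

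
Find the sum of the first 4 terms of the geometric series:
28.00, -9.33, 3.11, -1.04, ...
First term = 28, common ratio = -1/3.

Sₙ = a(1 - rⁿ) / (1 - r)
S_4 = 28(1 - (-1/3)^4) / (1 - (-1/3))
S_4 = 28(1 - (1/81)) / (4/3)
S_4 = 560/27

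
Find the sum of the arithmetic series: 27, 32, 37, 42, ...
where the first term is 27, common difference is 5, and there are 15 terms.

Sₙ = n/2 × (first + last)
Last term = a + (n-1)d = 27 + (15-1)×5 = 97
S_15 = 15/2 × (27 + 97)
S_15 = 15/2 × 124 = 930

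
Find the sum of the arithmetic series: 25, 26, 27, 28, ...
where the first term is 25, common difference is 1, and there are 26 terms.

Sₙ = n/2 × (first + last)
Last term = a + (n-1)d = 25 + (26-1)×1 = 50
S_26 = 26/2 × (25 + 50)
S_26 = 26/2 × 75 = 975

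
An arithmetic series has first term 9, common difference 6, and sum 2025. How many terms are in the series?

Using S = n/2 × [2a + (n-1)d]
2025 = n/2 × [2(9) + (n-1)(6)]
2025 = n/2 × [18 + 6n - 6]
4050 = n × [12 + 6n]
6n² + (12)n - 4050 = 0
Discriminant: Δ = (12)² - 4(6)(-4050) = 144 + 97200 = 97344
√Δ = 312
n = [-(12) + √Δ] / (2·6) = (-12 + 312) / 12 = 300 / 12 = 25
(The negative root is discarded since n must be a positive integer.)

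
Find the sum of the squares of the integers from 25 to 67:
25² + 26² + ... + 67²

Use ∑_{k=1}^{n} k² = n(n+1)(2n+1)/6, then subtract the first 24 terms.
∑_{k=1}^{67} k² = 67×68×135/6 = 102510
∑_{k=1}^{24} k² = 24×25×49/6 = 4900
∑_{k=25}^{67} k² = 102510 - 4900 = 97610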